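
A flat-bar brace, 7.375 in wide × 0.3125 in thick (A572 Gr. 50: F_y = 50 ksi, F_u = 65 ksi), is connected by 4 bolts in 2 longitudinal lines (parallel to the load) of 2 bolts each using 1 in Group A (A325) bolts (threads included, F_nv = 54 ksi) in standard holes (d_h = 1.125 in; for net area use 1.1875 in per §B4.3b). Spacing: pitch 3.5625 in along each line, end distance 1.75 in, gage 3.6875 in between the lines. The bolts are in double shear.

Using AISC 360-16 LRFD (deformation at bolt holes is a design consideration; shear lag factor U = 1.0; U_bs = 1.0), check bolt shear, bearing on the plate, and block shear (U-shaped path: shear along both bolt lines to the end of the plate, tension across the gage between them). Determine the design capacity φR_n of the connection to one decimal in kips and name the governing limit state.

Bolt shear: A_b = π(1)²/4 = 0.7854 in². φR_n = 0.75 × 54 × 0.7854 × 4 × 2 = 254.5 kips.
Bearing (0.3125 in plate, F_u = 65 ksi): end bolts L_c = 1.75 − 1.125/2 = 1.1875, R_n = min(1.2×1.1875×0.3125×65, 2.4×1×0.3125×65) = 28.945 kips/bolt; interior L_c = 3.5625 − 1.125 = 2.4375, R_n = 48.75 kips/bolt. φR_n = 0.75 × (2×28.945 + 2×48.75) = 116.5 kips.
Block shear: shear path 2×[1.75+1×3.5625] = 2×5.3125 in, A_gv = 3.3203, A_nv = 2×(5.3125 − 1.5×1.1875)×0.3125 = 2.207 in²; tension across gage: (3.6875 − 1×1.1875)×0.3125 = 0.78125 in². R_n = min(0.6×65×2.207, 0.6×50×3.3203) + 1.0×65×0.78125 = min(86.073, 99.609) + 50.781 = 136.85 kips. φR_n = 0.75 × 136.85 = 102.6 kips.
Governing: min(254.5, 116.5, 102.6) = 102.6 kips → block shear.

102.6 kips (block shear governs)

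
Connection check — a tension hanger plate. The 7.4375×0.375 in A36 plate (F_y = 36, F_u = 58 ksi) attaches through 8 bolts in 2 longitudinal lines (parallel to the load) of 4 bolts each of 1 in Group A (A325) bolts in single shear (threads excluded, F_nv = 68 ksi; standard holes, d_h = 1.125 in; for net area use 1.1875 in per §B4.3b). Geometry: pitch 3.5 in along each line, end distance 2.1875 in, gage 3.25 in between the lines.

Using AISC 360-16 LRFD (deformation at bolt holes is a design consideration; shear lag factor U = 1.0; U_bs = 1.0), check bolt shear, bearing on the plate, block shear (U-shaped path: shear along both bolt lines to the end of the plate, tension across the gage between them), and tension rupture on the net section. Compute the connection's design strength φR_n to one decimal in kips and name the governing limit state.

Bolt shear: A_b = π(1)²/4 = 0.7854 in². φR_n = 0.75 × 68 × 0.7854 × 8 × 1 = 320.4 kips.
Bearing (0.375 in plate, F_u = 58 ksi): end bolts L_c = 2.1875 − 1.125/2 = 1.625, R_n = min(1.2×1.625×0.375×58, 2.4×1×0.375×58) = 42.413 kips/bolt; interior L_c = 3.5 − 1.125 = 2.375, R_n = 52.2 kips/bolt. φR_n = 0.75 × (2×42.413 + 6×52.2) = 298.5 kips.
Block shear: shear path 2×[2.1875+3×3.5] = 2×12.6875 in, A_gv = 9.5156, A_nv = 2×(12.6875 − 3.5×1.1875)×0.375 = 6.3984 in²; tension across gage: (3.25 − 1×1.1875)×0.375 = 0.77344 in². R_n = min(0.6×58×6.3984, 0.6×36×9.5156) + 1.0×58×0.77344 = min(222.66, 205.54) + 44.86 = 250.4 kips. φR_n = 0.75 × 250.4 = 187.8 kips.
Tension rupture (net): A_n = (7.4375 − 2×1.1875)×0.375 = 1.8984 in² (U = 1.0, A_e = A_n). φR_n = 0.75 × 58 × 1.8984 = 82.6 kips.
Governing: min(320.4, 298.5, 187.8, 82.6) = 82.6 kips → net-section rupture.

82.6 kips (net-section rupture governs)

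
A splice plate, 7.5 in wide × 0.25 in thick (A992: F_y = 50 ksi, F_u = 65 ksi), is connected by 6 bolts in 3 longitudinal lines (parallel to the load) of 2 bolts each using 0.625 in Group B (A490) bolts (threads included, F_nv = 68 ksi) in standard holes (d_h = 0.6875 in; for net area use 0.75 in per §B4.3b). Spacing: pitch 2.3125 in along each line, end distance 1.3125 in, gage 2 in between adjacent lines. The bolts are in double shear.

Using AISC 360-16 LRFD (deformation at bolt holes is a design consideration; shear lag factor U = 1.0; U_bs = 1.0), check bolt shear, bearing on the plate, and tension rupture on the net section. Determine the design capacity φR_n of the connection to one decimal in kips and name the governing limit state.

64.0 kips (net-section rupture governs)

Bolt shear: A_b = π(0.625)²/4 = 0.3068 in². φR_n = 0.75 × 68 × 0.3068 × 6 × 2 = 187.8 kips.
Bearing (0.25 in plate, F_u = 65 ksi): end bolts L_c = 1.3125 − 0.6875/2 = 0.96875, R_n = min(1.2×0.96875×0.25×65, 2.4×0.625×0.25×65) = 18.891 kips/bolt; interior L_c = 2.3125 − 0.6875 = 1.625, R_n = 24.375 kips/bolt. φR_n = 0.75 × (3×18.891 + 3×24.375) = 97.3 kips.
Tension rupture (net): A_n = (7.5 − 3×0.75)×0.25 = 1.3125 in² (U = 1.0, A_e = A_n). φR_n = 0.75 × 65 × 1.3125 = 64.0 kips.
Governing: min(187.8, 97.3, 64.0) = 64.0 kips → net-section rupture.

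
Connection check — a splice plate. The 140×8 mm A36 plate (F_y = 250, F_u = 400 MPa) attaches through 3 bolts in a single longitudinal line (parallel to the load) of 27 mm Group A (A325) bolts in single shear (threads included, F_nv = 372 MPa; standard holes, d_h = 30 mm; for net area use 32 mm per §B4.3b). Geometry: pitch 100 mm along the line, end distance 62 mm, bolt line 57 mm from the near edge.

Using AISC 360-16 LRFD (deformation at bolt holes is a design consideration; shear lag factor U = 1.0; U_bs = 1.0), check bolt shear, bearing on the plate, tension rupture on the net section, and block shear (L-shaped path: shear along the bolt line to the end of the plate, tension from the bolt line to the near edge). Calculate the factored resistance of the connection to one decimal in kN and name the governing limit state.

Bolt shear: A_b = π(27)²/4 = 572.56 mm². φR_n = 0.75 × 372 × 572.56 × 3 × 1 = 479.2 kN.
Bearing (8 mm plate, F_u = 400 MPa): end bolts L_c = 62 − 30/2 = 47, R_n = min(1.2×47×8×400, 2.4×27×8×400) = 180.48 kN/bolt; interior L_c = 100 − 30 = 70, R_n = 207.36 kN/bolt. φR_n = 0.75 × (1×180.48 + 2×207.36) = 446.4 kN.
Tension rupture (net): A_n = (140 − 1×32)×8 = 864 mm² (U = 1.0, A_e = A_n). φR_n = 0.75 × 400 × 864 = 259.2 kN.
Block shear: shear path 1×[62+2×100] = 1×262 mm, A_gv = 2096, A_nv = 1×(262 − 2.5×32)×8 = 1456 mm²; tension to near edge: (57 − 0.5×32)×8 = 328 mm². R_n = min(0.6×400×1456, 0.6×250×2096) + 1.0×400×328 = min(349.44, 314.4) + 131.2 = 445.6 kN. φR_n = 0.75 × 445.6 = 334.2 kN.
Governing: min(479.2, 446.4, 259.2, 334.2) = 259.2 kN → net-section rupture.

259.2 kN (net-section rupture governs)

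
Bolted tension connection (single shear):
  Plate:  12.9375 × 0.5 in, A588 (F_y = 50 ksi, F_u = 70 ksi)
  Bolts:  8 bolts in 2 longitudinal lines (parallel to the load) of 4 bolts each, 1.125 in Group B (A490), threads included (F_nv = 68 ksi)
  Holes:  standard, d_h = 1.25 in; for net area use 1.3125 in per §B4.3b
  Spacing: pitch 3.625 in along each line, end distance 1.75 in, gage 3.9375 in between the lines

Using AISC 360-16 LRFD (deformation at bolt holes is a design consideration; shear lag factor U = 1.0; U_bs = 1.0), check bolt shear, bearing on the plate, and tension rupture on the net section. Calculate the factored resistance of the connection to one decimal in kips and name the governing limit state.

270.7 kips (net-section rupture governs)

Bolt shear: A_b = π(1.125)²/4 = 0.99402 in². φR_n = 0.75 × 68 × 0.99402 × 8 × 1 = 405.6 kips.
Bearing (0.5 in plate, F_u = 70 ksi): end bolts L_c = 1.75 − 1.25/2 = 1.125, R_n = min(1.2×1.125×0.5×70, 2.4×1.125×0.5×70) = 47.25 kips/bolt; interior L_c = 3.625 − 1.25 = 2.375, R_n = 94.5 kips/bolt. φR_n = 0.75 × (2×47.25 + 6×94.5) = 496.1 kips.
Tension rupture (net): A_n = (12.9375 − 2×1.3125)×0.5 = 5.1563 in² (U = 1.0, A_e = A_n). φR_n = 0.75 × 70 × 5.1563 = 270.7 kips.
Governing: min(405.6, 496.1, 270.7) = 270.7 kips → net-section rupture.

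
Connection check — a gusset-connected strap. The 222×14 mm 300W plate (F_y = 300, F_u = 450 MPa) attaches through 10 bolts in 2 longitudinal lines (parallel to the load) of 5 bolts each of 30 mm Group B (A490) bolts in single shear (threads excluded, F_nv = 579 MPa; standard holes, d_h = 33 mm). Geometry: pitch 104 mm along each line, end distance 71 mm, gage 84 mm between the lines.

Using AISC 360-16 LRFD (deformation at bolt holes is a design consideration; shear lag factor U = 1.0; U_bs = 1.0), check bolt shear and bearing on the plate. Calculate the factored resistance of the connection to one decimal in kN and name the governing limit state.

3069.5 kN (bolt shear governs)

Bolt shear: A_b = π(30)²/4 = 706.86 mm². φR_n = 0.75 × 579 × 706.86 × 10 × 1 = 3069.5 kN.
Bearing (14 mm plate, F_u = 450 MPa): end bolts L_c = 71 − 33/2 = 54.5, R_n = min(1.2×54.5×14×450, 2.4×30×14×450) = 412.02 kN/bolt; interior L_c = 104 − 33 = 71, R_n = 453.6 kN/bolt. φR_n = 0.75 × (2×412.02 + 8×453.6) = 3339.6 kN.
Governing: min(3069.5, 3339.6) = 3069.5 kN → bolt shear.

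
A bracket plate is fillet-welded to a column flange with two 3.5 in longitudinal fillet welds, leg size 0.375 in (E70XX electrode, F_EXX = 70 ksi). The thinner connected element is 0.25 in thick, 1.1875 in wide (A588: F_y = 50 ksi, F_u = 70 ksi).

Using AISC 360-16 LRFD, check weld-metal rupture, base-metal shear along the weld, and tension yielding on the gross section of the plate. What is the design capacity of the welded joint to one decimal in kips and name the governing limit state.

Weld metal: throat = 0.707×0.375 = 0.26513 in, L = 2×3.5 = 7 in. φR_n = 0.75 × 0.6 × 70 × 0.26513 × 7 = 58.5 kips.
Base metal shear (0.25 in plate): yield φR_n = 1.0×0.6×50×0.25×7 = 52.5 kips; rupture φR_n = 0.75×0.6×70×0.25×7 = 55.1 kips; take 52.5 kips (yield).
Tension yield (gross): A_g = 1.1875×0.25 = 0.29688 in². φR_n = 0.90 × 50 × 0.29688 = 13.4 kips.
Governing: min(58.5, 52.5, 13.4) = 13.4 kips → gross-section yield.

13.4 kips (gross-section yield governs)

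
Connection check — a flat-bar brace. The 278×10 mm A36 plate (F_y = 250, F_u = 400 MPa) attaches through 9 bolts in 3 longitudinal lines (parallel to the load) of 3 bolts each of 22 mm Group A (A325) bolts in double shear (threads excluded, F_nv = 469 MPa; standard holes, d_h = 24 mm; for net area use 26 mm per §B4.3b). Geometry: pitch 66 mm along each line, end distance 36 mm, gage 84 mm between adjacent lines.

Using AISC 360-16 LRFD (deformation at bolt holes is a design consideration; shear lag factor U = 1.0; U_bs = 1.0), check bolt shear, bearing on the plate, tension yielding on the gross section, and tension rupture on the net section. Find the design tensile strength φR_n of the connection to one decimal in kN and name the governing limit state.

600.0 kN (net-section rupture governs)

Bolt shear: A_b = π(22)²/4 = 380.13 mm². φR_n = 0.75 × 469 × 380.13 × 9 × 2 = 2406.8 kN.
Bearing (10 mm plate, F_u = 400 MPa): end bolts L_c = 36 − 24/2 = 24, R_n = min(1.2×24×10×400, 2.4×22×10×400) = 115.2 kN/bolt; interior L_c = 66 − 24 = 42, R_n = 201.6 kN/bolt. φR_n = 0.75 × (3×115.2 + 6×201.6) = 1166.4 kN.
Tension yield (gross): A_g = 278×10 = 2780 mm². φR_n = 0.90 × 250 × 2780 = 625.5 kN.
Tension rupture (net): A_n = (278 − 3×26)×10 = 2000 mm² (U = 1.0, A_e = A_n). φR_n = 0.75 × 400 × 2000 = 600.0 kN.
Governing: min(2406.8, 1166.4, 625.5, 600.0) = 600.0 kN → net-section rupture.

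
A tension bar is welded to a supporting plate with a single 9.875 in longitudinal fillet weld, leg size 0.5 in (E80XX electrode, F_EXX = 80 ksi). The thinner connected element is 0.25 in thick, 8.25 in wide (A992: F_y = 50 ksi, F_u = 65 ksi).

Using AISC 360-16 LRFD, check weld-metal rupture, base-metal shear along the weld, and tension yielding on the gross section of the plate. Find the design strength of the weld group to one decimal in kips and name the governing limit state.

72.2 kips (base-metal shear governs)

Weld metal: throat = 0.707×0.5 = 0.3535 in, L = 9.875 in. φR_n = 0.75 × 0.6 × 80 × 0.3535 × 9.875 = 125.7 kips.
Base metal shear (0.25 in plate): yield φR_n = 1.0×0.6×50×0.25×9.875 = 74.1 kips; rupture φR_n = 0.75×0.6×65×0.25×9.875 = 72.2 kips; take 72.2 kips (rupture).
Tension yield (gross): A_g = 8.25×0.25 = 2.0625 in². φR_n = 0.90 × 50 × 2.0625 = 92.8 kips.
Governing: min(125.7, 72.2, 92.8) = 72.2 kips → base-metal shear.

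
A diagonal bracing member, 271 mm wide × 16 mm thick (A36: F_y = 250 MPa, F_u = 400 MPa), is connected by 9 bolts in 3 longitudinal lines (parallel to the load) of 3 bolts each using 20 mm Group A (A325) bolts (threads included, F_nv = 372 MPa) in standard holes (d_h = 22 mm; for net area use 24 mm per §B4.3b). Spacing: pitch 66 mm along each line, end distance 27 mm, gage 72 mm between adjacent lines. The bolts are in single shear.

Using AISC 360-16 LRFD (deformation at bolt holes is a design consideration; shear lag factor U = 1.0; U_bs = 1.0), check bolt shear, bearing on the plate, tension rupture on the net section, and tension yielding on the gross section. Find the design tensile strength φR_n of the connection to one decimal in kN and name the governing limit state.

Bolt shear: A_b = π(20)²/4 = 314.16 mm². φR_n = 0.75 × 372 × 314.16 × 9 × 1 = 788.9 kN.
Bearing (16 mm plate, F_u = 400 MPa): end bolts L_c = 27 − 22/2 = 16, R_n = min(1.2×16×16×400, 2.4×20×16×400) = 122.88 kN/bolt; interior L_c = 66 − 22 = 44, R_n = 307.2 kN/bolt. φR_n = 0.75 × (3×122.88 + 6×307.2) = 1658.9 kN.
Tension rupture (net): A_n = (271 − 3×24)×16 = 3184 mm² (U = 1.0, A_e = A_n). φR_n = 0.75 × 400 × 3184 = 955.2 kN.
Tension yield (gross): A_g = 271×16 = 4336 mm². φR_n = 0.90 × 250 × 4336 = 975.6 kN.
Governing: min(788.9, 1658.9, 955.2, 975.6) = 788.9 kN → bolt shear.

788.9 kN (bolt shear governs)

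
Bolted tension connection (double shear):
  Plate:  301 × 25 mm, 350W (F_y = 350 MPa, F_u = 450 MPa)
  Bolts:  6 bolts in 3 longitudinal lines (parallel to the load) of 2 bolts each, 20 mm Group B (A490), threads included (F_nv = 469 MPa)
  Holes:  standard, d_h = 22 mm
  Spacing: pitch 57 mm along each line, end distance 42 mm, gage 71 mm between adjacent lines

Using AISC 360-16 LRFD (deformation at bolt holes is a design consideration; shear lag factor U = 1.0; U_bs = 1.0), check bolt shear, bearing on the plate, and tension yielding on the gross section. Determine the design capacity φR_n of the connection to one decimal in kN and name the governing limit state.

Bolt shear: A_b = π(20)²/4 = 314.16 mm². φR_n = 0.75 × 469 × 314.16 × 6 × 2 = 1326.1 kN.
Bearing (25 mm plate, F_u = 450 MPa): end bolts L_c = 42 − 22/2 = 31, R_n = min(1.2×31×25×450, 2.4×20×25×450) = 418.5 kN/bolt; interior L_c = 57 − 22 = 35, R_n = 472.5 kN/bolt. φR_n = 0.75 × (3×418.5 + 3×472.5) = 2004.8 kN.
Tension yield (gross): A_g = 301×25 = 7525 mm². φR_n = 0.90 × 350 × 7525 = 2370.4 kN.
Governing: min(1326.1, 2004.8, 2370.4) = 1326.1 kN → bolt shear.

1326.1 kN (bolt shear governs)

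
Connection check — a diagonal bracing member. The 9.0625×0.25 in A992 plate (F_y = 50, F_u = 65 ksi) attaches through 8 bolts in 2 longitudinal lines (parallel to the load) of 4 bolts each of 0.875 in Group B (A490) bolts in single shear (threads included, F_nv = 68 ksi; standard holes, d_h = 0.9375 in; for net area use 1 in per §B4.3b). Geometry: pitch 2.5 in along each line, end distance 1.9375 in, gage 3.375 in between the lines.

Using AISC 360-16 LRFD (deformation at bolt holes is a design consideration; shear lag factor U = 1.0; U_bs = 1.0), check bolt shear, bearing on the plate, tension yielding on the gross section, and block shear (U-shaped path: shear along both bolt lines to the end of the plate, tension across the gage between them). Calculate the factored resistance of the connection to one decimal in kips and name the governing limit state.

102.0 kips (gross-section yield governs)

Bolt shear: A_b = π(0.875)²/4 = 0.60132 in². φR_n = 0.75 × 68 × 0.60132 × 8 × 1 = 245.3 kips.
Bearing (0.25 in plate, F_u = 65 ksi): end bolts L_c = 1.9375 − 0.9375/2 = 1.46875, R_n = min(1.2×1.46875×0.25×65, 2.4×0.875×0.25×65) = 28.641 kips/bolt; interior L_c = 2.5 − 0.9375 = 1.5625, R_n = 30.469 kips/bolt. φR_n = 0.75 × (2×28.641 + 6×30.469) = 180.1 kips.
Tension yield (gross): A_g = 9.0625×0.25 = 2.2656 in². φR_n = 0.90 × 50 × 2.2656 = 102.0 kips.
Block shear: shear path 2×[1.9375+3×2.5] = 2×9.4375 in, A_gv = 4.7188, A_nv = 2×(9.4375 − 3.5×1)×0.25 = 2.9688 in²; tension across gage: (3.375 − 1×1)×0.25 = 0.59375 in². R_n = min(0.6×65×2.9688, 0.6×50×4.7188) + 1.0×65×0.59375 = min(115.78, 141.56) + 38.594 = 154.37 kips. φR_n = 0.75 × 154.37 = 115.8 kips.
Governing: min(245.3, 180.1, 102.0, 115.8) = 102.0 kips → gross-section yield.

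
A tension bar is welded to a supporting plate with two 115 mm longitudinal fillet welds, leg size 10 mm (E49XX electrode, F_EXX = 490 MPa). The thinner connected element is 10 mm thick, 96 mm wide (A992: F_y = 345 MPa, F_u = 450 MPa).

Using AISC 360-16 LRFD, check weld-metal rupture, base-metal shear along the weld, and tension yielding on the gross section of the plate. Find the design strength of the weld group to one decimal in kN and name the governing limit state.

Weld metal: throat = 0.707×10 = 7.07 mm, L = 2×115 = 230 mm. φR_n = 0.75 × 0.6 × 490 × 7.07 × 230 = 358.6 kN.
Base metal shear (10 mm plate): yield φR_n = 1.0×0.6×345×10×230 = 476.1 kN; rupture φR_n = 0.75×0.6×450×10×230 = 465.8 kN; take 465.8 kN (rupture).
Tension yield (gross): A_g = 96×10 = 960 mm². φR_n = 0.90 × 345 × 960 = 298.1 kN.
Governing: min(358.6, 465.8, 298.1) = 298.1 kN → gross-section yield.

298.1 kN (gross-section yield governs)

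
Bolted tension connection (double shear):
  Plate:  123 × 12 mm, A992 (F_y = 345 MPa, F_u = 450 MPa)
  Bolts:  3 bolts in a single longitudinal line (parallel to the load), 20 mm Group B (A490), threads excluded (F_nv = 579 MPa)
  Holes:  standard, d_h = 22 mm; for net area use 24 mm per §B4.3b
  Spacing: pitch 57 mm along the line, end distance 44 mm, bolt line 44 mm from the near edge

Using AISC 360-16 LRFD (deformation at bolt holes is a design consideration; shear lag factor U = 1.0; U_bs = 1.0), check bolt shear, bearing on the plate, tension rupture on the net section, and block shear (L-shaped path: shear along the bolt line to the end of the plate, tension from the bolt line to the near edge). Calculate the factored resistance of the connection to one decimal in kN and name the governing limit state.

367.7 kN (block shear governs)

Bolt shear: A_b = π(20)²/4 = 314.16 mm². φR_n = 0.75 × 579 × 314.16 × 3 × 2 = 818.5 kN.
Bearing (12 mm plate, F_u = 450 MPa): end bolts L_c = 44 − 22/2 = 33, R_n = min(1.2×33×12×450, 2.4×20×12×450) = 213.84 kN/bolt; interior L_c = 57 − 22 = 35, R_n = 226.8 kN/bolt. φR_n = 0.75 × (1×213.84 + 2×226.8) = 500.6 kN.
Tension rupture (net): A_n = (123 − 1×24)×12 = 1188 mm² (U = 1.0, A_e = A_n). φR_n = 0.75 × 450 × 1188 = 401.0 kN.
Block shear: shear path 1×[44+2×57] = 1×158 mm, A_gv = 1896, A_nv = 1×(158 − 2.5×24)×12 = 1176 mm²; tension to near edge: (44 − 0.5×24)×12 = 384 mm². R_n = min(0.6×450×1176, 0.6×345×1896) + 1.0×450×384 = min(317.52, 392.47) + 172.8 = 490.32 kN. φR_n = 0.75 × 490.32 = 367.7 kN.
Governing: min(818.5, 500.6, 401.0, 367.7) = 367.7 kN → block shear.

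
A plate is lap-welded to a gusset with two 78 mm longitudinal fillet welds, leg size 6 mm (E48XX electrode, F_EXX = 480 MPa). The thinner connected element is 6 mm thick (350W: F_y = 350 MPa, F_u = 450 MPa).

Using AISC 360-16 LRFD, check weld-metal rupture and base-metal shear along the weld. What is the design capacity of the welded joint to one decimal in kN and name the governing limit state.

Weld metal: throat = 0.707×6 = 4.242 mm, L = 2×78 = 156 mm. φR_n = 0.75 × 0.6 × 480 × 4.242 × 156 = 142.9 kN.
Base metal shear (6 mm plate): yield φR_n = 1.0×0.6×350×6×156 = 196.6 kN; rupture φR_n = 0.75×0.6×450×6×156 = 189.5 kN; take 189.5 kN (rupture).
Governing: min(142.9, 189.5) = 142.9 kN → weld metal.

142.9 kN (weld metal governs)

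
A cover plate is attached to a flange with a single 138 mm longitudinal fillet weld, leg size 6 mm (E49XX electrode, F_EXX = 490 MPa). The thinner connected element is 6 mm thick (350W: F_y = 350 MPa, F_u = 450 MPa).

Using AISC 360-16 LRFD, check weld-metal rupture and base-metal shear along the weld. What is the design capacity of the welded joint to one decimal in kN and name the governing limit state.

129.1 kN (weld metal governs)

Weld metal: throat = 0.707×6 = 4.242 mm, L = 138 mm. φR_n = 0.75 × 0.6 × 490 × 4.242 × 138 = 129.1 kN.
Base metal shear (6 mm plate): yield φR_n = 1.0×0.6×350×6×138 = 173.9 kN; rupture φR_n = 0.75×0.6×450×6×138 = 167.7 kN; take 167.7 kN (rupture).
Governing: min(129.1, 167.7) = 129.1 kN → weld metal.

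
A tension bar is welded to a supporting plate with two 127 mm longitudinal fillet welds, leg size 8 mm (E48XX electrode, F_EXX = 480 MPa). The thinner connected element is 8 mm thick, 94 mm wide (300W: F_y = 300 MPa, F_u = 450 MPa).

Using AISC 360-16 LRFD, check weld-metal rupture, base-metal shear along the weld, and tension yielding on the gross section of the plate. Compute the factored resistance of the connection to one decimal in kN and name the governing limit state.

203.0 kN (gross-section yield governs)

Weld metal: throat = 0.707×8 = 5.656 mm, L = 2×127 = 254 mm. φR_n = 0.75 × 0.6 × 480 × 5.656 × 254 = 310.3 kN.
Base metal shear (8 mm plate): yield φR_n = 1.0×0.6×300×8×254 = 365.8 kN; rupture φR_n = 0.75×0.6×450×8×254 = 411.5 kN; take 365.8 kN (yield).
Tension yield (gross): A_g = 94×8 = 752 mm². φR_n = 0.90 × 300 × 752 = 203.0 kN.
Governing: min(310.3, 365.8, 203.0) = 203.0 kN → gross-section yield.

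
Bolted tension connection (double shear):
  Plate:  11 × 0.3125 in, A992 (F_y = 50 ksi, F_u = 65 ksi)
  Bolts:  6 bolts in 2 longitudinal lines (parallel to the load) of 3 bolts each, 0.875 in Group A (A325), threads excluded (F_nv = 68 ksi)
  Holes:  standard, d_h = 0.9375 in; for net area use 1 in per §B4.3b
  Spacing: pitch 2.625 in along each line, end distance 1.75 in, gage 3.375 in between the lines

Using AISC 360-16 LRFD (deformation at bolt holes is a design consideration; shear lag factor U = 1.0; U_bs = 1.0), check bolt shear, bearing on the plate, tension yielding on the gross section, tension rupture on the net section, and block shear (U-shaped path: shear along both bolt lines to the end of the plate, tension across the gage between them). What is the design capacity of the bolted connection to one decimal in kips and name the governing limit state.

118.4 kips (block shear governs)

Bolt shear: A_b = π(0.875)²/4 = 0.60132 in². φR_n = 0.75 × 68 × 0.60132 × 6 × 2 = 368.0 kips.
Bearing (0.3125 in plate, F_u = 65 ksi): end bolts L_c = 1.75 − 0.9375/2 = 1.28125, R_n = min(1.2×1.28125×0.3125×65, 2.4×0.875×0.3125×65) = 31.23 kips/bolt; interior L_c = 2.625 − 0.9375 = 1.6875, R_n = 41.133 kips/bolt. φR_n = 0.75 × (2×31.23 + 4×41.133) = 170.2 kips.
Tension yield (gross): A_g = 11×0.3125 = 3.4375 in². φR_n = 0.90 × 50 × 3.4375 = 154.7 kips.
Tension rupture (net): A_n = (11 − 2×1)×0.3125 = 2.8125 in² (U = 1.0, A_e = A_n). φR_n = 0.75 × 65 × 2.8125 = 137.1 kips.
Block shear: shear path 2×[1.75+2×2.625] = 2×7 in, A_gv = 4.375, A_nv = 2×(7 − 2.5×1)×0.3125 = 2.8125 in²; tension across gage: (3.375 − 1×1)×0.3125 = 0.74219 in². R_n = min(0.6×65×2.8125, 0.6×50×4.375) + 1.0×65×0.74219 = min(109.69, 131.25) + 48.242 = 157.93 kips. φR_n = 0.75 × 157.93 = 118.4 kips.
Governing: min(368.0, 170.2, 154.7, 137.1, 118.4) = 118.4 kips → block shear.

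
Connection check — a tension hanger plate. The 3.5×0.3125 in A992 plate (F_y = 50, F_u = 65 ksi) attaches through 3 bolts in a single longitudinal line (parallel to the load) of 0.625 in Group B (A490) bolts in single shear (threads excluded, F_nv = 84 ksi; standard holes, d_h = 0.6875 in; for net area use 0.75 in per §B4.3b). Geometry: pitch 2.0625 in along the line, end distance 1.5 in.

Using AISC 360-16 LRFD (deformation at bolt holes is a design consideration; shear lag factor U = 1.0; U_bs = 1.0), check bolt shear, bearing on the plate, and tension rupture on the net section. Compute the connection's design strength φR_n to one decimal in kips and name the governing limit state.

Bolt shear: A_b = π(0.625)²/4 = 0.3068 in². φR_n = 0.75 × 84 × 0.3068 × 3 × 1 = 58.0 kips.
Bearing (0.3125 in plate, F_u = 65 ksi): end bolts L_c = 1.5 − 0.6875/2 = 1.15625, R_n = min(1.2×1.15625×0.3125×65, 2.4×0.625×0.3125×65) = 28.184 kips/bolt; interior L_c = 2.0625 − 0.6875 = 1.375, R_n = 30.469 kips/bolt. φR_n = 0.75 × (1×28.184 + 2×30.469) = 66.8 kips.
Tension rupture (net): A_n = (3.5 − 1×0.75)×0.3125 = 0.85938 in² (U = 1.0, A_e = A_n). φR_n = 0.75 × 65 × 0.85938 = 41.9 kips.
Governing: min(58.0, 66.8, 41.9) = 41.9 kips → net-section rupture.

41.9 kips (net-section rupture governs)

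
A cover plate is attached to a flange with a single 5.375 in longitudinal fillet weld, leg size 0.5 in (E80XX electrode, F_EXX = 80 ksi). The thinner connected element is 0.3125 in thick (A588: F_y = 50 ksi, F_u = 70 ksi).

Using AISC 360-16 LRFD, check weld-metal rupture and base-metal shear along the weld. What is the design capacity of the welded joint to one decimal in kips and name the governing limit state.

50.4 kips (base-metal shear governs)

Weld metal: throat = 0.707×0.5 = 0.3535 in, L = 5.375 in. φR_n = 0.75 × 0.6 × 80 × 0.3535 × 5.375 = 68.4 kips.
Base metal shear (0.3125 in plate): yield φR_n = 1.0×0.6×50×0.3125×5.375 = 50.4 kips; rupture φR_n = 0.75×0.6×70×0.3125×5.375 = 52.9 kips; take 50.4 kips (yield).
Governing: min(68.4, 50.4) = 50.4 kips → base-metal shear.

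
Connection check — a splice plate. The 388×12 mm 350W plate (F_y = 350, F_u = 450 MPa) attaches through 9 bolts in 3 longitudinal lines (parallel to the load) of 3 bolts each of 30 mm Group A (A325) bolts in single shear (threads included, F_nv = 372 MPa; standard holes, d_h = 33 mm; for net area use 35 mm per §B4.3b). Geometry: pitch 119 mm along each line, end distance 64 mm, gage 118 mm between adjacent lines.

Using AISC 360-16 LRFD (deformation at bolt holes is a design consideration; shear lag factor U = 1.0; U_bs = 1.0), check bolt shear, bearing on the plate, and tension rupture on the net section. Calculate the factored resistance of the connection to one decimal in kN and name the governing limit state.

Bolt shear: A_b = π(30)²/4 = 706.86 mm². φR_n = 0.75 × 372 × 706.86 × 9 × 1 = 1774.9 kN.
Bearing (12 mm plate, F_u = 450 MPa): end bolts L_c = 64 − 33/2 = 47.5, R_n = min(1.2×47.5×12×450, 2.4×30×12×450) = 307.8 kN/bolt; interior L_c = 119 − 33 = 86, R_n = 388.8 kN/bolt. φR_n = 0.75 × (3×307.8 + 6×388.8) = 2442.2 kN.
Tension rupture (net): A_n = (388 − 3×35)×12 = 3396 mm² (U = 1.0, A_e = A_n). φR_n = 0.75 × 450 × 3396 = 1146.2 kN.
Governing: min(1774.9, 2442.2, 1146.2) = 1146.2 kN → net-section rupture.

1146.2 kN (net-section rupture governs)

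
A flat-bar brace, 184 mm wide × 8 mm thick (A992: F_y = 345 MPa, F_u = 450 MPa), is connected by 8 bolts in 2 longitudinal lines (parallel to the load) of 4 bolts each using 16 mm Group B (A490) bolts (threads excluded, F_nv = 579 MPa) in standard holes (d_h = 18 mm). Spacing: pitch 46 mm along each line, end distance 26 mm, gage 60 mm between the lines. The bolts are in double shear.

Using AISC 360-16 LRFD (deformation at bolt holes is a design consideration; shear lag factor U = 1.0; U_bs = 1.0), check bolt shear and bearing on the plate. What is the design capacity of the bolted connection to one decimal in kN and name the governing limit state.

654.5 kN (bearing governs)

Bolt shear: A_b = π(16)²/4 = 201.06 mm². φR_n = 0.75 × 579 × 201.06 × 8 × 2 = 1397.0 kN.
Bearing (8 mm plate, F_u = 450 MPa): end bolts L_c = 26 − 18/2 = 17, R_n = min(1.2×17×8×450, 2.4×16×8×450) = 73.44 kN/bolt; interior L_c = 46 − 18 = 28, R_n = 120.96 kN/bolt. φR_n = 0.75 × (2×73.44 + 6×120.96) = 654.5 kN.
Governing: min(1397.0, 654.5) = 654.5 kN → bearing.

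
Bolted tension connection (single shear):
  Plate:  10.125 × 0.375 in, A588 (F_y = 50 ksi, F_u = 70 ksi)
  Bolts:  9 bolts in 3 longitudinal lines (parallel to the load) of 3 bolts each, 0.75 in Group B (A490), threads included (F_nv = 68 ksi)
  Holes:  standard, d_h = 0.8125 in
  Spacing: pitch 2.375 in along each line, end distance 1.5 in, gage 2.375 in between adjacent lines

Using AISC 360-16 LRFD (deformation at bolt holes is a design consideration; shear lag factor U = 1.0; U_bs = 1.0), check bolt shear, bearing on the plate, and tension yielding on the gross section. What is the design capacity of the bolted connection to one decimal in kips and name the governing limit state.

Bolt shear: A_b = π(0.75)²/4 = 0.44179 in². φR_n = 0.75 × 68 × 0.44179 × 9 × 1 = 202.8 kips.
Bearing (0.375 in plate, F_u = 70 ksi): end bolts L_c = 1.5 − 0.8125/2 = 1.09375, R_n = min(1.2×1.09375×0.375×70, 2.4×0.75×0.375×70) = 34.453 kips/bolt; interior L_c = 2.375 − 0.8125 = 1.5625, R_n = 47.25 kips/bolt. φR_n = 0.75 × (3×34.453 + 6×47.25) = 290.1 kips.
Tension yield (gross): A_g = 10.125×0.375 = 3.7969 in². φR_n = 0.90 × 50 × 3.7969 = 170.9 kips.
Governing: min(202.8, 290.1, 170.9) = 170.9 kips → gross-section yield.

170.9 kips (gross-section yield governs)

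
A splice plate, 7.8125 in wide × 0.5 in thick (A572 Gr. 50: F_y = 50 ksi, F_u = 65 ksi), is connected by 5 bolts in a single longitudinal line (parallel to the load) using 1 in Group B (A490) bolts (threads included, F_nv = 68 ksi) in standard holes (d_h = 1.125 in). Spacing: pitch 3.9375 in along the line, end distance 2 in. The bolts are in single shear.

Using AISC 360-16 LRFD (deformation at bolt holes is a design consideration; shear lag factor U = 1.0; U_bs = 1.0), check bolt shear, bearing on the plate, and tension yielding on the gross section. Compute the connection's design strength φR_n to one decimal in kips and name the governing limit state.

Bolt shear: A_b = π(1)²/4 = 0.7854 in². φR_n = 0.75 × 68 × 0.7854 × 5 × 1 = 200.3 kips.
Bearing (0.5 in plate, F_u = 65 ksi): end bolts L_c = 2 − 1.125/2 = 1.4375, R_n = min(1.2×1.4375×0.5×65, 2.4×1×0.5×65) = 56.063 kips/bolt; interior L_c = 3.9375 − 1.125 = 2.8125, R_n = 78 kips/bolt. φR_n = 0.75 × (1×56.063 + 4×78) = 276.0 kips.
Tension yield (gross): A_g = 7.8125×0.5 = 3.9063 in². φR_n = 0.90 × 50 × 3.9063 = 175.8 kips.
Governing: min(200.3, 276.0, 175.8) = 175.8 kips → gross-section yield.

175.8 kips (gross-section yield governs)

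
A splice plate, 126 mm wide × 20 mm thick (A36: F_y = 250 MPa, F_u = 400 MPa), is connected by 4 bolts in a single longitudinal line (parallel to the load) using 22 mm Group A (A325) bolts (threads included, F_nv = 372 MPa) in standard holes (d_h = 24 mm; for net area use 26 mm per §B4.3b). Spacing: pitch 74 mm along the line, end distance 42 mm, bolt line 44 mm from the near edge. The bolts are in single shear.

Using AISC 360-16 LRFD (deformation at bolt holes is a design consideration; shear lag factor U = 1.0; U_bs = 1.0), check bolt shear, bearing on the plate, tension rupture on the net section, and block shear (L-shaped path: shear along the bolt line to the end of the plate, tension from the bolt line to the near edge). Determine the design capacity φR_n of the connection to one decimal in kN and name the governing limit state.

Bolt shear: A_b = π(22)²/4 = 380.13 mm². φR_n = 0.75 × 372 × 380.13 × 4 × 1 = 424.2 kN.
Bearing (20 mm plate, F_u = 400 MPa): end bolts L_c = 42 − 24/2 = 30, R_n = min(1.2×30×20×400, 2.4×22×20×400) = 288 kN/bolt; interior L_c = 74 − 24 = 50, R_n = 422.4 kN/bolt. φR_n = 0.75 × (1×288 + 3×422.4) = 1166.4 kN.
Tension rupture (net): A_n = (126 − 1×26)×20 = 2000 mm² (U = 1.0, A_e = A_n). φR_n = 0.75 × 400 × 2000 = 600.0 kN.
Block shear: shear path 1×[42+3×74] = 1×264 mm, A_gv = 5280, A_nv = 1×(264 − 3.5×26)×20 = 3460 mm²; tension to near edge: (44 − 0.5×26)×20 = 620 mm². R_n = min(0.6×400×3460, 0.6×250×5280) + 1.0×400×620 = min(830.4, 792) + 248 = 1040 kN. φR_n = 0.75 × 1040 = 780.0 kN.
Governing: min(424.2, 1166.4, 600.0, 780.0) = 424.2 kN → bolt shear.

424.2 kN (bolt shear governs)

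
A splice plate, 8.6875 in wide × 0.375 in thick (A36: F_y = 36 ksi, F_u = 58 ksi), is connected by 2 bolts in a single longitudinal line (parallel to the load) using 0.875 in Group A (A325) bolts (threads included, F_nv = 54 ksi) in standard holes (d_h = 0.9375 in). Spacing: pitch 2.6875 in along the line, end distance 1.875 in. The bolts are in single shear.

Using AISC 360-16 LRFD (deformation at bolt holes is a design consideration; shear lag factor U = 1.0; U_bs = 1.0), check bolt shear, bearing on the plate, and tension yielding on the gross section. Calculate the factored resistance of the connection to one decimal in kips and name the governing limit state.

48.7 kips (bolt shear governs)

Bolt shear: A_b = π(0.875)²/4 = 0.60132 in². φR_n = 0.75 × 54 × 0.60132 × 2 × 1 = 48.7 kips.
Bearing (0.375 in plate, F_u = 58 ksi): end bolts L_c = 1.875 − 0.9375/2 = 1.40625, R_n = min(1.2×1.40625×0.375×58, 2.4×0.875×0.375×58) = 36.703 kips/bolt; interior L_c = 2.6875 − 0.9375 = 1.75, R_n = 45.675 kips/bolt. φR_n = 0.75 × (1×36.703 + 1×45.675) = 61.8 kips.
Tension yield (gross): A_g = 8.6875×0.375 = 3.2578 in². φR_n = 0.90 × 36 × 3.2578 = 105.6 kips.
Governing: min(48.7, 61.8, 105.6) = 48.7 kips → bolt shear.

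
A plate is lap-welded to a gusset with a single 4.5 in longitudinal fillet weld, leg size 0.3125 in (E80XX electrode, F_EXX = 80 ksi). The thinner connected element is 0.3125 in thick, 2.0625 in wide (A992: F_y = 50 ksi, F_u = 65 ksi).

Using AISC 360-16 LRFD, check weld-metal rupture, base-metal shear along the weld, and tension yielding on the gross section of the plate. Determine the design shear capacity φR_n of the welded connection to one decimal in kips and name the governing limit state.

29.0 kips (gross-section yield governs)

Weld metal: throat = 0.707×0.3125 = 0.22094 in, L = 4.5 in. φR_n = 0.75 × 0.6 × 80 × 0.22094 × 4.5 = 35.8 kips.
Base metal shear (0.3125 in plate): yield φR_n = 1.0×0.6×50×0.3125×4.5 = 42.2 kips; rupture φR_n = 0.75×0.6×65×0.3125×4.5 = 41.1 kips; take 41.1 kips (rupture).
Tension yield (gross): A_g = 2.0625×0.3125 = 0.64453 in². φR_n = 0.90 × 50 × 0.64453 = 29.0 kips.
Governing: min(35.8, 41.1, 29.0) = 29.0 kips → gross-section yield.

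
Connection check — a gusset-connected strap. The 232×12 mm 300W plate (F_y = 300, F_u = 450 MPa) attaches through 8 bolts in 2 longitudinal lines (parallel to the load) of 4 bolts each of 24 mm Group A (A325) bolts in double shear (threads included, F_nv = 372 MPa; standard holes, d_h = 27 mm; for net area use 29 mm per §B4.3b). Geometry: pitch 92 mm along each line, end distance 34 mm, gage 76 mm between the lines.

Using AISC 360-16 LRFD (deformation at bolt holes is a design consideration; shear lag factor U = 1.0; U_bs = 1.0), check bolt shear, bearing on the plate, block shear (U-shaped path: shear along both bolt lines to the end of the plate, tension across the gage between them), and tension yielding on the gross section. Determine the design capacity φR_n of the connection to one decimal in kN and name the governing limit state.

Bolt shear: A_b = π(24)²/4 = 452.39 mm². φR_n = 0.75 × 372 × 452.39 × 8 × 2 = 2019.5 kN.
Bearing (12 mm plate, F_u = 450 MPa): end bolts L_c = 34 − 27/2 = 20.5, R_n = min(1.2×20.5×12×450, 2.4×24×12×450) = 132.84 kN/bolt; interior L_c = 92 − 27 = 65, R_n = 311.04 kN/bolt. φR_n = 0.75 × (2×132.84 + 6×311.04) = 1598.9 kN.
Block shear: shear path 2×[34+3×92] = 2×310 mm, A_gv = 7440, A_nv = 2×(310 − 3.5×29)×12 = 5004 mm²; tension across gage: (76 − 1×29)×12 = 564 mm². R_n = min(0.6×450×5004, 0.6×300×7440) + 1.0×450×564 = min(1351.1, 1339.2) + 253.8 = 1593 kN. φR_n = 0.75 × 1593 = 1194.8 kN.
Tension yield (gross): A_g = 232×12 = 2784 mm². φR_n = 0.90 × 300 × 2784 = 751.7 kN.
Governing: min(2019.5, 1598.9, 1194.8, 751.7) = 751.7 kN → gross-section yield.

751.7 kN (gross-section yield governs)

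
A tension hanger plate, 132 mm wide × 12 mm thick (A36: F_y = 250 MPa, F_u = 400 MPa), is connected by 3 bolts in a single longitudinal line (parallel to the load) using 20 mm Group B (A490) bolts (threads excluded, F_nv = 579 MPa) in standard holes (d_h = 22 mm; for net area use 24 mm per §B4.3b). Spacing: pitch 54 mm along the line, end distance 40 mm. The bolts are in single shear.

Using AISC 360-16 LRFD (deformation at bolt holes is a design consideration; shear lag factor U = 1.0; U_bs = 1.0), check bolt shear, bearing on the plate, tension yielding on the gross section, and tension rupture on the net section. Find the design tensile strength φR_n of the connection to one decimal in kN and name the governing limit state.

Bolt shear: A_b = π(20)²/4 = 314.16 mm². φR_n = 0.75 × 579 × 314.16 × 3 × 1 = 409.3 kN.
Bearing (12 mm plate, F_u = 400 MPa): end bolts L_c = 40 − 22/2 = 29, R_n = min(1.2×29×12×400, 2.4×20×12×400) = 167.04 kN/bolt; interior L_c = 54 − 22 = 32, R_n = 184.32 kN/bolt. φR_n = 0.75 × (1×167.04 + 2×184.32) = 401.8 kN.
Tension yield (gross): A_g = 132×12 = 1584 mm². φR_n = 0.90 × 250 × 1584 = 356.4 kN.
Tension rupture (net): A_n = (132 − 1×24)×12 = 1296 mm² (U = 1.0, A_e = A_n). φR_n = 0.75 × 400 × 1296 = 388.8 kN.
Governing: min(409.3, 401.8, 356.4, 388.8) = 356.4 kN → gross-section yield.

356.4 kN (gross-section yield governs)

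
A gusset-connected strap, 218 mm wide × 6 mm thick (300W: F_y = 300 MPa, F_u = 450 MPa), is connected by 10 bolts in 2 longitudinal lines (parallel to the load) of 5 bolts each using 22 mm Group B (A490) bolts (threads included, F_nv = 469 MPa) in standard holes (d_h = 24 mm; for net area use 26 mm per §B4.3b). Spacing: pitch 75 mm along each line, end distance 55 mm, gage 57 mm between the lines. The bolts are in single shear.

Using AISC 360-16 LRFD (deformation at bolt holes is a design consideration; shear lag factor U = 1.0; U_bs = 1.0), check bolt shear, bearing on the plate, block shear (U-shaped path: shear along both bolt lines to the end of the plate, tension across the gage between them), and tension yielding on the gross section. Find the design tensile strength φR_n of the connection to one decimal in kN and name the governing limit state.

Bolt shear: A_b = π(22)²/4 = 380.13 mm². φR_n = 0.75 × 469 × 380.13 × 10 × 1 = 1337.1 kN.
Bearing (6 mm plate, F_u = 450 MPa): end bolts L_c = 55 − 24/2 = 43, R_n = min(1.2×43×6×450, 2.4×22×6×450) = 139.32 kN/bolt; interior L_c = 75 − 24 = 51, R_n = 142.56 kN/bolt. φR_n = 0.75 × (2×139.32 + 8×142.56) = 1064.3 kN.
Block shear: shear path 2×[55+4×75] = 2×355 mm, A_gv = 4260, A_nv = 2×(355 − 4.5×26)×6 = 2856 mm²; tension across gage: (57 − 1×26)×6 = 186 mm². R_n = min(0.6×450×2856, 0.6×300×4260) + 1.0×450×186 = min(771.12, 766.8) + 83.7 = 850.5 kN. φR_n = 0.75 × 850.5 = 637.9 kN.
Tension yield (gross): A_g = 218×6 = 1308 mm². φR_n = 0.90 × 300 × 1308 = 353.2 kN.
Governing: min(1337.1, 1064.3, 637.9, 353.2) = 353.2 kN → gross-section yield.

353.2 kN (gross-section yield governs)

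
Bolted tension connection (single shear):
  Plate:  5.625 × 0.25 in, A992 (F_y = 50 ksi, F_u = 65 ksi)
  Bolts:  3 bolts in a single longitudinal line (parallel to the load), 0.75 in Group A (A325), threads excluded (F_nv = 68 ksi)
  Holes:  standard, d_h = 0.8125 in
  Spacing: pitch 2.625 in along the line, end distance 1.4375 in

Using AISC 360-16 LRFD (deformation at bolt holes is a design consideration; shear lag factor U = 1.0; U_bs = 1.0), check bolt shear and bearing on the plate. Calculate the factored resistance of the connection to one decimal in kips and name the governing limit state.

59.0 kips (bearing governs)

Bolt shear: A_b = π(0.75)²/4 = 0.44179 in². φR_n = 0.75 × 68 × 0.44179 × 3 × 1 = 67.6 kips.
Bearing (0.25 in plate, F_u = 65 ksi): end bolts L_c = 1.4375 − 0.8125/2 = 1.03125, R_n = min(1.2×1.03125×0.25×65, 2.4×0.75×0.25×65) = 20.109 kips/bolt; interior L_c = 2.625 − 0.8125 = 1.8125, R_n = 29.25 kips/bolt. φR_n = 0.75 × (1×20.109 + 2×29.25) = 59.0 kips.
Governing: min(67.6, 59.0) = 59.0 kips → bearing.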